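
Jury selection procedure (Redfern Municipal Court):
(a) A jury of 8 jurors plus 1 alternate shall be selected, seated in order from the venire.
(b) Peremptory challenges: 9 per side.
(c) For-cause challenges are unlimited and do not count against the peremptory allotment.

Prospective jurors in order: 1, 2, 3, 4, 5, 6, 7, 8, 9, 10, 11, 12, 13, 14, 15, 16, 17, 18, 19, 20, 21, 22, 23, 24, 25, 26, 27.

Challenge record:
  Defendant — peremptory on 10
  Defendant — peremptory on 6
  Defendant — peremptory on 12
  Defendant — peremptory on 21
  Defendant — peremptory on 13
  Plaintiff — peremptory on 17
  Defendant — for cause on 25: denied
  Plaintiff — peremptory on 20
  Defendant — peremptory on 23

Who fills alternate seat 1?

11

Removed: #6, #10, #12, #13, #17, #20, #21, #23. (#25 stays — for-cause denied.)
Seating in order: seats 1–8 → #1, #2, #3, #4, #5, #7, #8, #9; alternates → #11.
So alternate 1 is #11.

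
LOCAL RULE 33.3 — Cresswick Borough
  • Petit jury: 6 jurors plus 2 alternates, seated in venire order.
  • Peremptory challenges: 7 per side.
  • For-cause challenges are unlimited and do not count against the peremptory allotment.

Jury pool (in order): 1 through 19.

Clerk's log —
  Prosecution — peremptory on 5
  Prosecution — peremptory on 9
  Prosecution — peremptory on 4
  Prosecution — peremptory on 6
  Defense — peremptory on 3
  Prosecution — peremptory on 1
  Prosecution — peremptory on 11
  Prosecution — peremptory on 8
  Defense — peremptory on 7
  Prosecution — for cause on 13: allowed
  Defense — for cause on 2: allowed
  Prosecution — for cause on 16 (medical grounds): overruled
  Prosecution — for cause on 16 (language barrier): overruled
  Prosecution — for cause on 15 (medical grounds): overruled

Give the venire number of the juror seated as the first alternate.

Removed: #1, #2, #3, #4, #5, #6, #7, #8, #9, #11, #13. (#15, #16 stay — for-cause denied.)
Filling seats in venire order through position 7: #10, #12, #14, #15, #16, #17, #18.
So alternate 1 is #18.

18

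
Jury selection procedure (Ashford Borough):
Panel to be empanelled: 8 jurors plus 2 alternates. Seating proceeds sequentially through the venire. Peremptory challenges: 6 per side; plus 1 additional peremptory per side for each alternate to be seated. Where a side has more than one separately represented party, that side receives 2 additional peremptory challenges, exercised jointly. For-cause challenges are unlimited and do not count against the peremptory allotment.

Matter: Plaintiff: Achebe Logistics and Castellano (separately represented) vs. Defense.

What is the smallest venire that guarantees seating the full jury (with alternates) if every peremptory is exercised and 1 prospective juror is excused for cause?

Seats to fill: 8 + 2 alternates = 10.
Peremptories — Plaintiff: 6 + 1×2 + 2 = 10; Defense: 6 + 1×2 = 8; total 18.
For-cause removals: 1.
Minimum venire: 10 + 18 + 1 = 29.

29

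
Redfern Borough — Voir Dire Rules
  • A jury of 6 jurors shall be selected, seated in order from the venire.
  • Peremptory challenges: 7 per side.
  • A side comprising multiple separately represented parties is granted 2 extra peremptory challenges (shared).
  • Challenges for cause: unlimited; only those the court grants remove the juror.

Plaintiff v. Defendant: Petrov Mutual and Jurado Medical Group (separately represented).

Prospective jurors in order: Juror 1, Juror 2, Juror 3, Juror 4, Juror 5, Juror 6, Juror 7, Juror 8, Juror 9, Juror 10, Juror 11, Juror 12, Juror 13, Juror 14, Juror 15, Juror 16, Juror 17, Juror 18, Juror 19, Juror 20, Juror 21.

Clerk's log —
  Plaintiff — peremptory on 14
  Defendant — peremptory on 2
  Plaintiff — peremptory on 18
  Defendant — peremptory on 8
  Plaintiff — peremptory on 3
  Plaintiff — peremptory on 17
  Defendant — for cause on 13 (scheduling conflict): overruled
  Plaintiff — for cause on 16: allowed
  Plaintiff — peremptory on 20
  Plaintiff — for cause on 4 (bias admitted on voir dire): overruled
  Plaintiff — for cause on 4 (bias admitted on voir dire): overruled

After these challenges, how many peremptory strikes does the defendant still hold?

Defendant allotment: 7 base + 2 multi-party = 9.
Defendant peremptories used: #2, #8 — 2 (the for-cause on #13 doesn't count).
Remaining: 9 − 2 = 7.

7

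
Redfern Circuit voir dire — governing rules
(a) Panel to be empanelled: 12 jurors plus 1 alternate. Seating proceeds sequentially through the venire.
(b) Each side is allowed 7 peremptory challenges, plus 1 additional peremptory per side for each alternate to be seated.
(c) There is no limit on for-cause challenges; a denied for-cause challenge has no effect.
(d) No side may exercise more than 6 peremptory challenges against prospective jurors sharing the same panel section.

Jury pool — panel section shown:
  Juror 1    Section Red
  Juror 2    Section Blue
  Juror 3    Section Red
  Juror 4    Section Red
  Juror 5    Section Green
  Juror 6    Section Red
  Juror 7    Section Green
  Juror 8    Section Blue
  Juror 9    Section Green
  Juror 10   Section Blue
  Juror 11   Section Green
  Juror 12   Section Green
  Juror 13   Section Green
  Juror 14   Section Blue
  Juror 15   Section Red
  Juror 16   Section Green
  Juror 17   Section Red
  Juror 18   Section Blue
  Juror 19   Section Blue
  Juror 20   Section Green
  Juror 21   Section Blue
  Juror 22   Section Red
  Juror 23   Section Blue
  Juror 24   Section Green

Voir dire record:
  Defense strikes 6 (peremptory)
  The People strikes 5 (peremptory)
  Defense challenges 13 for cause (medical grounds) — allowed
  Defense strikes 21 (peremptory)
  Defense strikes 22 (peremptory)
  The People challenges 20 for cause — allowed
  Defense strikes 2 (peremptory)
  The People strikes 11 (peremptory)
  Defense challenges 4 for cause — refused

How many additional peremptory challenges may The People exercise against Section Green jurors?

The People peremptories so far: #5, #11 — 2 of 8 used, 6 left overall.
Against Section Green: #5, #11 — 2 used; per-section cap 6 leaves 4.
Binding limit: min(6, 4) = 4.

4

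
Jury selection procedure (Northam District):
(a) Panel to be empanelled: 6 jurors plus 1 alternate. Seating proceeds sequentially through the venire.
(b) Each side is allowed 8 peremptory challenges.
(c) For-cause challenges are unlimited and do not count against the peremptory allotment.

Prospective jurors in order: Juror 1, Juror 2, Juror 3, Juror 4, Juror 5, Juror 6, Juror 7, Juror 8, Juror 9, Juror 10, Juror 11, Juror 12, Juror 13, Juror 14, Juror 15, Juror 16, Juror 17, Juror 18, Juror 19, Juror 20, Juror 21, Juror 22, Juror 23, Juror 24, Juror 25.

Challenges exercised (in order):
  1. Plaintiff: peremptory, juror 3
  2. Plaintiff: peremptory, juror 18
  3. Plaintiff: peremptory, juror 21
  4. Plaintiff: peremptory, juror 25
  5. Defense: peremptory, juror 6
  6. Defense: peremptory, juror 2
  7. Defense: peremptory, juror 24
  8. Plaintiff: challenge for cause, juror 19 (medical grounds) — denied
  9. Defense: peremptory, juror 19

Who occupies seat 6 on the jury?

Removed: #2, #3, #6, #18, #19, #21, #24, #25.
Seating in order: seats 1–6 → #1, #4, #5, #7, #8, #9; alternates → #10.
So seat 6 is #9.

9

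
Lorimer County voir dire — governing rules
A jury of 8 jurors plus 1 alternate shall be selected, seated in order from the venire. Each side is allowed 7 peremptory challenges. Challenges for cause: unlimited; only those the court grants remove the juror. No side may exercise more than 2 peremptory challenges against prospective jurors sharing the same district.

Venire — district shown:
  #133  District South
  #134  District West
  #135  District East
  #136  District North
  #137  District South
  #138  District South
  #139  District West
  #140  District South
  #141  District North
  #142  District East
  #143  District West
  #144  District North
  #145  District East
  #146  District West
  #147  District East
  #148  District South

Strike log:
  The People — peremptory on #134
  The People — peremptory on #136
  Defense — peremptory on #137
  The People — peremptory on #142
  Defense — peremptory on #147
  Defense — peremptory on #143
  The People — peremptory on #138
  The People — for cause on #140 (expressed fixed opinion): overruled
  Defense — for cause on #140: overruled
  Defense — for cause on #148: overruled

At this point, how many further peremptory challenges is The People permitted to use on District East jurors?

The People peremptories so far: #134, #136, #142, #138 — 4 of 7 used, 3 left overall.
Against District East: #142 — 1 used; per-district cap 2 leaves 1.
Binding limit: min(3, 1) = 1.

1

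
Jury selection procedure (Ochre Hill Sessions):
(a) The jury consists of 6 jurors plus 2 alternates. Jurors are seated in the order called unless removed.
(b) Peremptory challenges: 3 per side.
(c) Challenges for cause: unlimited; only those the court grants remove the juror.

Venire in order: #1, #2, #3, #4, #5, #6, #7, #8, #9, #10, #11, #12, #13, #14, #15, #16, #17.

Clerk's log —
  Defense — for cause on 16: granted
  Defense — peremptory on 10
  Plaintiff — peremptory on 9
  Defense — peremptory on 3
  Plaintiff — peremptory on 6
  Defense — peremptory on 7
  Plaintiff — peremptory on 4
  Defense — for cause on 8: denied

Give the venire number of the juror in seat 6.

12

Removed: #3, #4, #6, #7, #9, #10, #16. (#8 stays — for-cause denied.)
Seating in order: seats 1–6 → #1, #2, #5, #8, #11, #12; alternates → #13, #14.
So seat 6 is #12.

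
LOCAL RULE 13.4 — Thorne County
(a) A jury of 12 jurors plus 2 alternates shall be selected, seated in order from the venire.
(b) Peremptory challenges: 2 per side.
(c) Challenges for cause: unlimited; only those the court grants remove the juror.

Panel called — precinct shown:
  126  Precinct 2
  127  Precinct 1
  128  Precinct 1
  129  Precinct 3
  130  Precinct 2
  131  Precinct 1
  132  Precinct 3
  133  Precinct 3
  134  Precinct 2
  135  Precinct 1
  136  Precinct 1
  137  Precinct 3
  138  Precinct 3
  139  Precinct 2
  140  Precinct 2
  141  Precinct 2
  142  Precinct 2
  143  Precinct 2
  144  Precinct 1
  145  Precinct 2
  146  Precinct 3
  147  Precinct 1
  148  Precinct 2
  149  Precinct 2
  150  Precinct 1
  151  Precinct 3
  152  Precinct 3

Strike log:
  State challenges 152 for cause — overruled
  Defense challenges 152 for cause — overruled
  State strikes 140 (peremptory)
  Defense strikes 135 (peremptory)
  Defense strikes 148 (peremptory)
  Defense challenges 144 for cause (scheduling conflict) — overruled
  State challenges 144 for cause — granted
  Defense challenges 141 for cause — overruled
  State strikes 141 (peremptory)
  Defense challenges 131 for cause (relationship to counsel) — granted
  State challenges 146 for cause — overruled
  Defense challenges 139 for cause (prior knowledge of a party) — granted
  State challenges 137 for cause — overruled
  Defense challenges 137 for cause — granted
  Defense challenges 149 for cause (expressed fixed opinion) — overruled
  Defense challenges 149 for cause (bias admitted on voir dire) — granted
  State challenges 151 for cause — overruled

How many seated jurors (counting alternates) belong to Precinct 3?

5

Removed: #131, #135, #137, #139, #140, #141, #144, #148, #149.
Seated (14 incl. alternates): #126, #127, #128, #129, #130, #132, #133, #134, #136, #138, #142, #143, #145, #146.
Of those, in Precinct 3: #129, #132, #133, #138, #146 → 5.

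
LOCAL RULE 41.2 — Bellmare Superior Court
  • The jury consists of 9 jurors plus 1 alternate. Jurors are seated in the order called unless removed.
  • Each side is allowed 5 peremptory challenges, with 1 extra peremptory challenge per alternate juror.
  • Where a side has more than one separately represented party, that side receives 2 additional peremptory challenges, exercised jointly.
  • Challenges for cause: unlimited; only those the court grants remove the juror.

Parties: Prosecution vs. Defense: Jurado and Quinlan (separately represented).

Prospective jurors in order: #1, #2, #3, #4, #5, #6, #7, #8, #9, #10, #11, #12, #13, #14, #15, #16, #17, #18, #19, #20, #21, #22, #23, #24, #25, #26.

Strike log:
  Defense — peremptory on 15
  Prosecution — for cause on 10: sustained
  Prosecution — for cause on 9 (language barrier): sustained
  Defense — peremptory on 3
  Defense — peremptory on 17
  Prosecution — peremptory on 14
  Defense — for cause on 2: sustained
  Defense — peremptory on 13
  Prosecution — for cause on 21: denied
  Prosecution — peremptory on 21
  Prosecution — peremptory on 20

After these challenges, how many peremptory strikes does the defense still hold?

4

Defense allotment: 5 base + 1 × 1 alternate + 2 multi-party = 8.
Defense peremptories used: #15, #3, #17, #13 — 4 (the for-cause on #2 doesn't count).
Remaining: 8 − 4 = 4.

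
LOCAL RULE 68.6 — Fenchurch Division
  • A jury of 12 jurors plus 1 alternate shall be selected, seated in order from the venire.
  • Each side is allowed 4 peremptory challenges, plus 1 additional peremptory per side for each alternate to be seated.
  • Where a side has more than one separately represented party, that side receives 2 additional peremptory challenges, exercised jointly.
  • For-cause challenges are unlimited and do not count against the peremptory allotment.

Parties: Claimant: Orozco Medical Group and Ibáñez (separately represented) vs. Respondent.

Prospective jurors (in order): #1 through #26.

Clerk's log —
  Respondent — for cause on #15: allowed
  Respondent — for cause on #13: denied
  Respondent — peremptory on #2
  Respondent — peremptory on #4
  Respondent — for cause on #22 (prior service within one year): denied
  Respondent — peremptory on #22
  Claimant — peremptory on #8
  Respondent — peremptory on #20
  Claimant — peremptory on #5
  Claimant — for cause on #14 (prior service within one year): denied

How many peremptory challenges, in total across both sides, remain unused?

Claimant allotment: 4 base + 1 × 1 alternate + 2 multi-party = 7. Respondent allotment: 4 base + 1 × 1 alternate = 5.
Claimant peremptories used: #8, #5 — 2 (the for-cause on #14 doesn't count).
Respondent peremptories used: #2, #4, #22, #20 — 4 (for-cause on #15, #13, #22 don't count).
Remaining: (7 − 2) + (5 − 4) = 6.

6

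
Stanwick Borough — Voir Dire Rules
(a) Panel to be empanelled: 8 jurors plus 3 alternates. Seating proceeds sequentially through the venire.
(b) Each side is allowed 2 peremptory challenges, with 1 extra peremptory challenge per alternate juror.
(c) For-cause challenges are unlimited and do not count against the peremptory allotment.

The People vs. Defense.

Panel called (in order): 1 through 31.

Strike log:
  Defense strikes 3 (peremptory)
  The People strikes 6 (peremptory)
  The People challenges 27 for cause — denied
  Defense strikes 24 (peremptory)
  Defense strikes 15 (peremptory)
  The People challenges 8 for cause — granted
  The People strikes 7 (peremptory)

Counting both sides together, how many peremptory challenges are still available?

5

The People allotment: 2 base + 1 × 3 alternates = 5. Defense allotment: 2 base + 1 × 3 alternates = 5.
The People peremptories used: #6, #7 — 2 (for-cause on #27, #8 don't count).
Defense peremptories used: #3, #24, #15 — 3.
Remaining: (5 − 2) + (5 − 3) = 5.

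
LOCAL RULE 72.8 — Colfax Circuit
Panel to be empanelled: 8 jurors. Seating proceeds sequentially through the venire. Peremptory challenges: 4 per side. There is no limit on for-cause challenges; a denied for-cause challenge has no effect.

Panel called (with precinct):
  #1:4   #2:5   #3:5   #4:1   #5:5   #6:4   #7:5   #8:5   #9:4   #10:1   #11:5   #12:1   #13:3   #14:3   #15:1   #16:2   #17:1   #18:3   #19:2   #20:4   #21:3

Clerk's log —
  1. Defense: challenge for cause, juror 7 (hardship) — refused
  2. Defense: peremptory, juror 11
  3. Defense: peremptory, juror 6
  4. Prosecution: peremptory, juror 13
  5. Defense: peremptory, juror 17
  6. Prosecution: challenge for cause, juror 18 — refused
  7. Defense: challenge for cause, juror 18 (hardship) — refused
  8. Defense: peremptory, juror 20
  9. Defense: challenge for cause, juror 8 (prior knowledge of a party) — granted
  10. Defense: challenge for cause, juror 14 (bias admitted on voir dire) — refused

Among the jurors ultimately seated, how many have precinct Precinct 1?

Removed: #6, #8, #11, #13, #17, #20.
Seated jurors 1–8: #1, #2, #3, #4, #5, #7, #9, #10.
Of those, in Precinct 1: #4, #10 → 2.

2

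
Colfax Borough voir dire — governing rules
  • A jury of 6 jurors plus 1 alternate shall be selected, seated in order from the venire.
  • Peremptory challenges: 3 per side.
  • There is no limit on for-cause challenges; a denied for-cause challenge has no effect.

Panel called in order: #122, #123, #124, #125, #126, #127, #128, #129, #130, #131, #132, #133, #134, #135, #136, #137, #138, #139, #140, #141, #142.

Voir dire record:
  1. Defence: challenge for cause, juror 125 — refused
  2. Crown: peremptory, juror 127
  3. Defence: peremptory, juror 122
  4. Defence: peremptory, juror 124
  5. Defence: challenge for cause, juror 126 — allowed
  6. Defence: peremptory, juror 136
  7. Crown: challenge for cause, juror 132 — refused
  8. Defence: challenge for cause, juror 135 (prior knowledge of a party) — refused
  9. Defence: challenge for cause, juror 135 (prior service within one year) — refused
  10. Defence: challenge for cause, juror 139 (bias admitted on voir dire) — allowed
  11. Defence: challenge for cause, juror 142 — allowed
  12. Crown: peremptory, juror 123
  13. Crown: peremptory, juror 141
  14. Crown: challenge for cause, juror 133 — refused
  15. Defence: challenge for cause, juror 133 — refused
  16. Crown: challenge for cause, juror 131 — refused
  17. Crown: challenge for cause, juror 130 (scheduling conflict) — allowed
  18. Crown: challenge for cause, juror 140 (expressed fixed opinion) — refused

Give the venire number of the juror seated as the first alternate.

134

Removed: #122, #123, #124, #126, #127, #130, #136, #139, #141, #142. (#125, #131, #132, #133, #135, #140 stay — for-cause denied.)
Filling seats in venire order through position 7: #125, #128, #129, #131, #132, #133, #134.
So alternate 1 is #134.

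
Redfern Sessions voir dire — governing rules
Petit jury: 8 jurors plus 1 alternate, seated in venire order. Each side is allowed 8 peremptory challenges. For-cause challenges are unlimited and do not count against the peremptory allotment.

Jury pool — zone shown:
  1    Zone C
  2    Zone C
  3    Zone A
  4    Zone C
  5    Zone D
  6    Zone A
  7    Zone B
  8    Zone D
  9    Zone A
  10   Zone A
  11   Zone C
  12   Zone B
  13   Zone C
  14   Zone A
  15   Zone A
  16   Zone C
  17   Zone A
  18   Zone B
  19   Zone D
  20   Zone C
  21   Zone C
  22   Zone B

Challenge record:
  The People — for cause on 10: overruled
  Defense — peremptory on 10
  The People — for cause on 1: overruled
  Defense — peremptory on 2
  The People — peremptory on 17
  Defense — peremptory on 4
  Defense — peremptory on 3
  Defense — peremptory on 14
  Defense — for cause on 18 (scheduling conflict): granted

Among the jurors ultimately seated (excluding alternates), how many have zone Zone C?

2

Removed: #2, #3, #4, #10, #14, #17, #18.
Seated jurors 1–8: #1, #5, #6, #7, #8, #9, #11, #12 (alternates #13 not counted).
Of those, in Zone C: #1, #11 → 2.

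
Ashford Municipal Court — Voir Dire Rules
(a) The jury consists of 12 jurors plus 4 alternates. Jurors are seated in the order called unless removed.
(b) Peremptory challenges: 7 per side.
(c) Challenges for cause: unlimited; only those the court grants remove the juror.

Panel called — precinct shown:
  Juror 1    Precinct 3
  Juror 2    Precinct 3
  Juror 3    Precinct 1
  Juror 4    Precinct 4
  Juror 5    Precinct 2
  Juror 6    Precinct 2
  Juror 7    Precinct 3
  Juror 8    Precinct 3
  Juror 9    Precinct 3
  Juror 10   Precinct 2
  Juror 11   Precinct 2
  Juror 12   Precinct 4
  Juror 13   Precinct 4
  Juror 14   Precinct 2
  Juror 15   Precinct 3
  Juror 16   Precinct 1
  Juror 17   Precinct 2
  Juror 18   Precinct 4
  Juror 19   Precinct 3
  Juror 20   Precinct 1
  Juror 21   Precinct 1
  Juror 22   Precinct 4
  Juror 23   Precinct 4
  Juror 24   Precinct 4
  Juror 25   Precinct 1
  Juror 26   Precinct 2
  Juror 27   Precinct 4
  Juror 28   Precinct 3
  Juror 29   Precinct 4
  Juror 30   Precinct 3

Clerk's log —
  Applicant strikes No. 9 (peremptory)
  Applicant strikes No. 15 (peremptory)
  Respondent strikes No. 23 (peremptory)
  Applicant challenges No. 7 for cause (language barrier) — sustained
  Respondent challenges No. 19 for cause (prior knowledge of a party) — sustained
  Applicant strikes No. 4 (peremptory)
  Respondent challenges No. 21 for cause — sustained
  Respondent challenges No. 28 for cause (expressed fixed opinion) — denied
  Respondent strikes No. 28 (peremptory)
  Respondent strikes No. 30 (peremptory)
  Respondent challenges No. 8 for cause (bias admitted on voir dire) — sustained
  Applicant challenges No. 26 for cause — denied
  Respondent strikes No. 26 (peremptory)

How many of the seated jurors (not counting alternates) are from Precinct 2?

6

Removed: #4, #7, #8, #9, #15, #19, #21, #23, #26, #28, #30.
Seated jurors 1–12: #1, #2, #3, #5, #6, #10, #11, #12, #13, #14, #16, #17 (alternates #18, #20, #22, #24 not counted).
Of those, in Precinct 2: #5, #6, #10, #11, #14, #17 → 6.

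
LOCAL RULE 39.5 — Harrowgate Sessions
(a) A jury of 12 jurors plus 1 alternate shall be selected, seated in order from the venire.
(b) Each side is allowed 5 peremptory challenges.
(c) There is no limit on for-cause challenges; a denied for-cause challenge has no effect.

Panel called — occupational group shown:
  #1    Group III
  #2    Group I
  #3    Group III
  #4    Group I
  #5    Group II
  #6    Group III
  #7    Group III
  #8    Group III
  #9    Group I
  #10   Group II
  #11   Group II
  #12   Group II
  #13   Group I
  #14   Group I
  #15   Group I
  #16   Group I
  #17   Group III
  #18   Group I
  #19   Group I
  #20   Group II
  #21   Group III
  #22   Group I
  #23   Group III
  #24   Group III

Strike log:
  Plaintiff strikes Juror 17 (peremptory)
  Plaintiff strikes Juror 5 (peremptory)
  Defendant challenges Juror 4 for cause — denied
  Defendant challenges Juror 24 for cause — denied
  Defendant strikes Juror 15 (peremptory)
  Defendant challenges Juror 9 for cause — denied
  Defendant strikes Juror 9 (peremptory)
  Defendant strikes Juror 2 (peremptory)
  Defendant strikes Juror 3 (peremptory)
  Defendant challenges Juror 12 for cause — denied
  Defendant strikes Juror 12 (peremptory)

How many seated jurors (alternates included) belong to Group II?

Removed: #2, #3, #5, #9, #12, #15, #17.
Seated (13 incl. alternates): #1, #4, #6, #7, #8, #10, #11, #13, #14, #16, #18, #19, #20.
Of those, in Group II: #10, #11, #20 → 3.

3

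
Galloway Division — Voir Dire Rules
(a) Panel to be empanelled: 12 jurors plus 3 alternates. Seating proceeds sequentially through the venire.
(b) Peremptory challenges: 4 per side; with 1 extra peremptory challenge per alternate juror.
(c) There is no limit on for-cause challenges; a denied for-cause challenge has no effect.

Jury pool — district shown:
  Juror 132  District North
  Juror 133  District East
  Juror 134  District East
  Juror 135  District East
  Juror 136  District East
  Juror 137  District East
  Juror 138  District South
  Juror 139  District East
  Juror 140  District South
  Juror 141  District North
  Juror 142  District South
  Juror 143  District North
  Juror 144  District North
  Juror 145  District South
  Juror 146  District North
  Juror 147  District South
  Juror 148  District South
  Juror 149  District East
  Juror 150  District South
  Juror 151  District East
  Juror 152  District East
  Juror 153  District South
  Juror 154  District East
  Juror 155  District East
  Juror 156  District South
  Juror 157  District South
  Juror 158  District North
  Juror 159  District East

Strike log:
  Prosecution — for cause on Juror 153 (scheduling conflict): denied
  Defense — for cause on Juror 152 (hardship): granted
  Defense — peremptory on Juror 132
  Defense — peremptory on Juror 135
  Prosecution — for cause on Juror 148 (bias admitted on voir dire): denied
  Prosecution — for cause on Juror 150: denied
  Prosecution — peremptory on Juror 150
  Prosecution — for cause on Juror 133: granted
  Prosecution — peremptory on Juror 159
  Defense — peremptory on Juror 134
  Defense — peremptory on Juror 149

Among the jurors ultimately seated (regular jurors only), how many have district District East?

Removed: #132, #133, #134, #135, #149, #150, #152, #159.
Seated jurors 1–12: #136, #137, #138, #139, #140, #141, #142, #143, #144, #145, #146, #147 (alternates #148, #151, #153 not counted).
Of those, in District East: #136, #137, #139 → 3.

3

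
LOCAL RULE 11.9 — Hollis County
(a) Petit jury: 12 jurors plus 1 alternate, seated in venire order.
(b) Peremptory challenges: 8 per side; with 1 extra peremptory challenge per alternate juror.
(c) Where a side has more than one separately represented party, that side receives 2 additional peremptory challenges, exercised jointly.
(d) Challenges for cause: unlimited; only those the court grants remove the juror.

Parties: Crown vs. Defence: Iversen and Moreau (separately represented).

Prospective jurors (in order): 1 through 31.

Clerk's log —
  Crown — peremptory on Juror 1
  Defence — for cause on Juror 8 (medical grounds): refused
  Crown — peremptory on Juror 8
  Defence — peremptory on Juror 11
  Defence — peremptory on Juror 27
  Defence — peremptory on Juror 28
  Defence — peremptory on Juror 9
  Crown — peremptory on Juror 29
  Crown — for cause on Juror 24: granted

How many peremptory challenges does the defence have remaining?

Defence allotment: 8 base + 1 × 1 alternate + 2 multi-party = 11.
Defence peremptories used: #11, #27, #28, #9 — 4 (the for-cause on #8 doesn't count).
Remaining: 11 − 4 = 7.

7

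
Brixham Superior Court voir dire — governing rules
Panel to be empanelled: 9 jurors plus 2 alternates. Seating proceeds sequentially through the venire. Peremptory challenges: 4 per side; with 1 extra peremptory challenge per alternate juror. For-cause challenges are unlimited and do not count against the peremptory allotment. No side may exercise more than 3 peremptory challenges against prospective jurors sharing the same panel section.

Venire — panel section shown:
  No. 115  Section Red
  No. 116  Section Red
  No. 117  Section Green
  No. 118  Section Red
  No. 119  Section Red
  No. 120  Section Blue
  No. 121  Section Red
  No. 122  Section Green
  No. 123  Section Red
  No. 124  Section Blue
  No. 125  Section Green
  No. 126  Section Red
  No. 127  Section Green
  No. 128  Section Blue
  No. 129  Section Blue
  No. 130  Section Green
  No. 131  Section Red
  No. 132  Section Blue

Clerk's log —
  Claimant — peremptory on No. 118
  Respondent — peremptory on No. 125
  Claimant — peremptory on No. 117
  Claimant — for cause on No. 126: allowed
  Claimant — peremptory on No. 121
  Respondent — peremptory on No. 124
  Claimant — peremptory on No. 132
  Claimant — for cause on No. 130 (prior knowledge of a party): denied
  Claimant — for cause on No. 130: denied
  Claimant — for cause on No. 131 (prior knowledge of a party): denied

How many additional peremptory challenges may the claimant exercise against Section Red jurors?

Claimant peremptories so far: #118, #117, #121, #132 — 4 of 6 used, 2 left overall.
Against Section Red: #118, #121 — 2 used; per-section cap 3 leaves 1.
Binding limit: min(2, 1) = 1.

1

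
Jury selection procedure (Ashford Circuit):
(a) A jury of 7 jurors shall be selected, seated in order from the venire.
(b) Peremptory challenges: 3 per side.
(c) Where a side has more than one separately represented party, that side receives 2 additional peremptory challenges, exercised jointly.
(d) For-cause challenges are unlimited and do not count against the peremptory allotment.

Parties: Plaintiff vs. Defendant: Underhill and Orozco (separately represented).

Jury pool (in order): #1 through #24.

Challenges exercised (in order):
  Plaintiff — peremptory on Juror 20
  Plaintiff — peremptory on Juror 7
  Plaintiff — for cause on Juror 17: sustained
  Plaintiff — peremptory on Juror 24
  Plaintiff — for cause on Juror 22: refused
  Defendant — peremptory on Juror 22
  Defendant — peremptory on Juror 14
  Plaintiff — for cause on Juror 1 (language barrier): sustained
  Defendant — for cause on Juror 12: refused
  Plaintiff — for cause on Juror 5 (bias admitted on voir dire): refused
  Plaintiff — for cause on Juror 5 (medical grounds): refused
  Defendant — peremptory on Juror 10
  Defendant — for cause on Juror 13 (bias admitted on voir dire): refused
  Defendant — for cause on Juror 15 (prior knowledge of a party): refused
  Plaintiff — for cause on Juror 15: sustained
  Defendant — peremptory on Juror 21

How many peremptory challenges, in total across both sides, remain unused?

Plaintiff allotment: 3. Defendant allotment: 3 base + 2 multi-party = 5.
Plaintiff peremptories used: #20, #7, #24 — 3 (for-cause on #17, #22, #1, #5, #5, #15 don't count).
Defendant peremptories used: #22, #14, #10, #21 — 4 (for-cause on #12, #13, #15 don't count).
Remaining: (3 − 3) + (5 − 4) = 1.

1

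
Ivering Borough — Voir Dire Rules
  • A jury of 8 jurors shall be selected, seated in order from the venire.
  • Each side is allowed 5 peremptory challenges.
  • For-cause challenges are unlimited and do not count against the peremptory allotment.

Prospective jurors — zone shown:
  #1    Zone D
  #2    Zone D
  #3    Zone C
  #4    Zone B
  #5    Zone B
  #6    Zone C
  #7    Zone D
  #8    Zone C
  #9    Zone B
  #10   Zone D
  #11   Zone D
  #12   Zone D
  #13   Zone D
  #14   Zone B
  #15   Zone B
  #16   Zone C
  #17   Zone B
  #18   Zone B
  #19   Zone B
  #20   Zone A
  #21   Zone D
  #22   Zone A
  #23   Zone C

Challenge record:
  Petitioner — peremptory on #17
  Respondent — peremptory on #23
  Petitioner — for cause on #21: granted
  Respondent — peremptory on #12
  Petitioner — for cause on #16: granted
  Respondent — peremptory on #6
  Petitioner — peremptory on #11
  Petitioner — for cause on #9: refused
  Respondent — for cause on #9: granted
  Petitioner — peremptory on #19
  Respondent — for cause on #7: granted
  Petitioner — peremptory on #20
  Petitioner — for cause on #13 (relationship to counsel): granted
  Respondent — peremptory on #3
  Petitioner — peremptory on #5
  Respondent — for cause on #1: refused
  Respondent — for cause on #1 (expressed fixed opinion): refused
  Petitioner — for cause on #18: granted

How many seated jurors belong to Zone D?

3

Removed: #3, #5, #6, #7, #9, #11, #12, #13, #16, #17, #18, #19, #20, #21, #23.
Seated jurors 1–8: #1, #2, #4, #8, #10, #14, #15, #22.
Of those, in Zone D: #1, #2, #10 → 3.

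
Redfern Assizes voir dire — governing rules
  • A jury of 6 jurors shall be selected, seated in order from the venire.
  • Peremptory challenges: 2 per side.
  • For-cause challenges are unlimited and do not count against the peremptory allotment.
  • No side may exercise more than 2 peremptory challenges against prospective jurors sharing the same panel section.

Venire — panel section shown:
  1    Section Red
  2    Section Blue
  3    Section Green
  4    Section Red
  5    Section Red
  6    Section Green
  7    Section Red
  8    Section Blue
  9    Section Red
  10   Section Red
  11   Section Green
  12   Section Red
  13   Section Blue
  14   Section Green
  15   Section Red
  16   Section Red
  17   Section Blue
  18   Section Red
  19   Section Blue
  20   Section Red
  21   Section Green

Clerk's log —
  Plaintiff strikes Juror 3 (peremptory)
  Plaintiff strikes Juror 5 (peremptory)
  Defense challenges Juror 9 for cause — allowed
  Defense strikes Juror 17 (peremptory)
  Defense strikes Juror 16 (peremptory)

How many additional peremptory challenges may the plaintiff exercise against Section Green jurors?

Plaintiff peremptories so far: #3, #5 — 2 of 2 used, 0 left overall.
Against Section Green: #3 — 1 used; per-section cap 2 leaves 1.
Binding limit: min(0, 1) = 0.

0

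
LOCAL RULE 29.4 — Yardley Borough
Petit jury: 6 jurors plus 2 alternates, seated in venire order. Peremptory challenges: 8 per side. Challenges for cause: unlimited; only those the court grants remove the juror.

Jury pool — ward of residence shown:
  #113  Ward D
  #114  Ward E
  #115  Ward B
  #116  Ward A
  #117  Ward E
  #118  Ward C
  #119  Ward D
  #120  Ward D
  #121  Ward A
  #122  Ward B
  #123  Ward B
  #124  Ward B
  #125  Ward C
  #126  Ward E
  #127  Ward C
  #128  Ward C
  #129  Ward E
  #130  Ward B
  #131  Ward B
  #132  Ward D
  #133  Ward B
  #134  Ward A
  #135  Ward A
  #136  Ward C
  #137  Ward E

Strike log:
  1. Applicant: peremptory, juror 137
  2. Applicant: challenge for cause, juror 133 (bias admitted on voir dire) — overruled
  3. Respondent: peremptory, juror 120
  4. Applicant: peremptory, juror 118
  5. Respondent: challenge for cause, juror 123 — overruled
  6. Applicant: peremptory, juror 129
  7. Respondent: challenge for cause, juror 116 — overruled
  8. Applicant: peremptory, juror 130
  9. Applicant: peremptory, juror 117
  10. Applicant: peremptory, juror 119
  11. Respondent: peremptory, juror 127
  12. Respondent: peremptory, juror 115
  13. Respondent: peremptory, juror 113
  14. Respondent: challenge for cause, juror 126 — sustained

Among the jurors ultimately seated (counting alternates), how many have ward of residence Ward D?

Removed: #113, #115, #117, #118, #119, #120, #126, #127, #129, #130, #137.
Seated (8 incl. alternates): #114, #116, #121, #122, #123, #124, #125, #128.
None of those are in Ward D → 0.

0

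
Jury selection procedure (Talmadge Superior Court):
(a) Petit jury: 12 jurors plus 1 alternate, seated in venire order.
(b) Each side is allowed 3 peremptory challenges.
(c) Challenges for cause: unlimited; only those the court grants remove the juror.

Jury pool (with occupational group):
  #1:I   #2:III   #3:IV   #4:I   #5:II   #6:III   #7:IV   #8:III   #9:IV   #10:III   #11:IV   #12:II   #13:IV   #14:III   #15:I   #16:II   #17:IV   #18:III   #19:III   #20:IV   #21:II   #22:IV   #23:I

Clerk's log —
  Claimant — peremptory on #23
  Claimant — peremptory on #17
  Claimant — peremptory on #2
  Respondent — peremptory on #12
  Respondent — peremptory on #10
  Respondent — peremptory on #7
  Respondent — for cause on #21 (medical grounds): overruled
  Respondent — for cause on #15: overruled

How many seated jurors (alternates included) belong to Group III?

4

Removed: #2, #7, #10, #12, #17, #23.
Seated (13 incl. alternates): #1, #3, #4, #5, #6, #8, #9, #11, #13, #14, #15, #16, #18.
Of those, in Group III: #6, #8, #14, #18 → 4.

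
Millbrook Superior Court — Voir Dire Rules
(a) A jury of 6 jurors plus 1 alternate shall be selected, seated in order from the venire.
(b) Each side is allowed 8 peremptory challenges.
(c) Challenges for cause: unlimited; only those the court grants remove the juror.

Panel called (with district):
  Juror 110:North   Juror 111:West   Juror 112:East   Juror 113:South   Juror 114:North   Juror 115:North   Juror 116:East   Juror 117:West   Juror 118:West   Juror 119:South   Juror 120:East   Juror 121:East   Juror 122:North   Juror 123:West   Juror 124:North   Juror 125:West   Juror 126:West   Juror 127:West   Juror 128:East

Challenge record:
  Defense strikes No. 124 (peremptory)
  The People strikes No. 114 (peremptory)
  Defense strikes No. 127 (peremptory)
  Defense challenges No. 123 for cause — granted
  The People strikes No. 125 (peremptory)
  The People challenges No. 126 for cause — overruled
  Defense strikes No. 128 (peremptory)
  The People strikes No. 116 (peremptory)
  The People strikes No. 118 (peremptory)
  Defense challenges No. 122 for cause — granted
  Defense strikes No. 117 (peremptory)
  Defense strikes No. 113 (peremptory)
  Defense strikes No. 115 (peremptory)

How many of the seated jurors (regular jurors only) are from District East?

Removed: #113, #114, #115, #116, #117, #118, #122, #123, #124, #125, #127, #128.
Seated jurors 1–6: #110, #111, #112, #119, #120, #121 (alternates #126 not counted).
Of those, in District East: #112, #120, #121 → 3.

3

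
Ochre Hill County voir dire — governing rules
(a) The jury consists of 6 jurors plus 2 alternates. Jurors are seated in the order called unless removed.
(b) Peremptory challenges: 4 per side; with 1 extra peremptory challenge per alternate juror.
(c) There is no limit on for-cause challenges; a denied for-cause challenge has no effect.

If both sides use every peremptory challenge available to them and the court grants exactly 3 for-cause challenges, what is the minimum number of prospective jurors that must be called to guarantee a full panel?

23

Seats to fill: 6 + 2 alternates = 8.
Peremptories: 4 + 1×2 = 6 per side × 2 sides = 12.
For-cause removals: 3.
Minimum venire: 8 + 12 + 3 = 23.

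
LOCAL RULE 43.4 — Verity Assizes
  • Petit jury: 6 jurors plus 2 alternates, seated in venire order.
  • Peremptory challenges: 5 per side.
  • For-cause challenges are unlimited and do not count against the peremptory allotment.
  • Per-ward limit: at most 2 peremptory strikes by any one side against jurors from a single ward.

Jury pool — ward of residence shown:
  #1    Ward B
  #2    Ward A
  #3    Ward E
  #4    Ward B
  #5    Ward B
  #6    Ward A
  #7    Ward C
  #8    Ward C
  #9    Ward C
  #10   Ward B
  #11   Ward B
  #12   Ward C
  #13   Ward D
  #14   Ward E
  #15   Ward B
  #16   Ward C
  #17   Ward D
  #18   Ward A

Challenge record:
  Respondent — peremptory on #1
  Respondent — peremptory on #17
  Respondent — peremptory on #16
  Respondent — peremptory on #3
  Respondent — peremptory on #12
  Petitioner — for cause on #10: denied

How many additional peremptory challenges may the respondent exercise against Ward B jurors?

Respondent peremptories so far: #1, #17, #16, #3, #12 — 5 of 5 used, 0 left overall.
Against Ward B: #1 — 1 used; per-ward cap 2 leaves 1.
Binding limit: min(0, 1) = 0.

0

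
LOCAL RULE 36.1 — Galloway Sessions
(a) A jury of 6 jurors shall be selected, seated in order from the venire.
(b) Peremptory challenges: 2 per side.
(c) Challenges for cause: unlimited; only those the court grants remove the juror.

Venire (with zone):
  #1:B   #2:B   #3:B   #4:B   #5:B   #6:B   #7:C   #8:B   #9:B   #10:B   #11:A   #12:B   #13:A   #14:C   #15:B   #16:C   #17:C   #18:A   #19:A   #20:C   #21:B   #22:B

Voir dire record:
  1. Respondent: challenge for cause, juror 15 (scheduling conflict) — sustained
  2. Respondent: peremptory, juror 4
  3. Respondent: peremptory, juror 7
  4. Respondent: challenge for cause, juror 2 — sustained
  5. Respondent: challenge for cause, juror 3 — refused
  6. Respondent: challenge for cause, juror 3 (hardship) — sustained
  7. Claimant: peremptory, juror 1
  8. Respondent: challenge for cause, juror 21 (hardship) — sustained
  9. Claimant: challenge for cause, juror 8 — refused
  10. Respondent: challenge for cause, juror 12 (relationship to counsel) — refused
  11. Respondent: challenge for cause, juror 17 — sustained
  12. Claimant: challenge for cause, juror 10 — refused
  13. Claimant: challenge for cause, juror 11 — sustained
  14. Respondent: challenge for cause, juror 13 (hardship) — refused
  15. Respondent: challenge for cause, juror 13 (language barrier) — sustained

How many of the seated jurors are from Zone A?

0

Removed: #1, #2, #3, #4, #7, #11, #13, #15, #17, #21.
Seated jurors 1–6: #5, #6, #8, #9, #10, #12.
None of those are in Zone A → 0.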